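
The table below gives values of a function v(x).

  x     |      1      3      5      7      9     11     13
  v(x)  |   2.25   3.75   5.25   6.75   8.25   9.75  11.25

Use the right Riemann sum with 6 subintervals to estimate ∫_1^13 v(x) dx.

90

Δx = 2.
Sum = 2·[3.75 + 5.25 + 6.75 + 8.25 + 9.75 + 11.25] = 90.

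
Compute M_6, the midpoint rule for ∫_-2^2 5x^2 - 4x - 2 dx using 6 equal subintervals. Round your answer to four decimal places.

Δx = (2 − (-2))/6 = 2/3.
Midpoints: -5/3, -1, -1/3, 1/3, 1, 5/3.
f(-5/3) = 167/9, f(-1) = 7, f(-1/3) = -1/9, f(1/3) = -25/9, f(1) = -1, f(5/3) = 47/9.
Sum = Δx · [f(-5/3) + f(-1) + f(-1/3) + ...].
Sum ≈ 17.9259.

17.9259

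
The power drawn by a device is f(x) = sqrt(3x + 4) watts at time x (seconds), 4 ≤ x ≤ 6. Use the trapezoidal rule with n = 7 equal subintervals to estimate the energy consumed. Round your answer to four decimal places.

8.7083

Δx = (6 − 4)/7 = 2/7.
f(4) ≈ 4.0000, f(30/7) ≈ 4.1057, f(32/7) ≈ 4.2088, f(34/7) ≈ 4.3095, f(36/7) ≈ 4.4078, f(38/7) ≈ 4.5040, f(40/7) ≈ 4.5981, f(6) ≈ 4.6904.
T_7 = (Δx/2)·[f(x_0) + 2f(x_1) + ... + 2f(x_{6}) + f(x_7)].
Sum ≈ 8.7083.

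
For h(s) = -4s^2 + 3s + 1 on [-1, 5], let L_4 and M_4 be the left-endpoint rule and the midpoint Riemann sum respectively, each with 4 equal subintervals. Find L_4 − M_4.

L_4 = -76.5.
M_4 = -121.5.
L_4 − M_4 = 45.

45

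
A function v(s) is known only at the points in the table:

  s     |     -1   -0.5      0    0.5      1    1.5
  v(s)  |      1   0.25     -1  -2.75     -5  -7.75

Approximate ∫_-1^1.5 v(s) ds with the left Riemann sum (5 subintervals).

Δs = 0.5.
Sum = 0.5·[1 + 0.25 + (-1) + (-2.75) + (-5)] = -3.75.

-3.75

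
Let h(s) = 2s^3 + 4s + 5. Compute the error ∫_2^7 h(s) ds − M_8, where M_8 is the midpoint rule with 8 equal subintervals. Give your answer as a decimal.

4.39453125

Exact integral: ∫_2^7 h(s) ds = 1307.5.
M_8 = 1303.10546875.
Error = 1307.5 − 1303.10546875 = 4.39453125.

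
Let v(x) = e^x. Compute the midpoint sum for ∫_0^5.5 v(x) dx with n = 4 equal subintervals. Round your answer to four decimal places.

225.5031

Δx = (5.5 − 0)/4 = 1.375.
Midpoints: 0.6875, 2.0625, 3.4375, 4.8125.
v(0.6875) ≈ 1.9887, v(2.0625) ≈ 7.8656, v(3.4375) ≈ 31.1091, v(4.8125) ≈ 123.0388.
Sum = Δx · [v(0.6875) + v(2.0625) + v(3.4375) + v(4.8125)].
Sum ≈ 225.5031.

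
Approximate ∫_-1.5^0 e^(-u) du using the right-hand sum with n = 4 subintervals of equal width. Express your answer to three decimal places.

2.870

Δu = (0 − (-1.5))/4 = 0.375.
Right endpoints: -1.125, -0.75, -0.375, 0.
f(-1.125) ≈ 3.080, f(-0.75) ≈ 2.117, f(-0.375) ≈ 1.455, f(0) ≈ 1.000.
Sum = Δu · [f(-1.125) + f(-0.75) + f(-0.375) + f(0)].
Sum ≈ 2.870.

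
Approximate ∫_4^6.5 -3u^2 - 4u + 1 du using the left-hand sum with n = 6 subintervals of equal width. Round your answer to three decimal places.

Δu = (6.5 − 4)/6 = 5/12.
Left endpoints: 4, 53/12, 29/6, 5.25, 17/3, 73/12.
f(4) = -63, f(53/12) = -75.1875, f(29/6) = -1061/12, f(5.25) = -102.6875, f(17/3) = -118, f(73/12) = -6449/48.
Sum = Δu · [f(4) + f(53/12) + f(29/6) + ...].
Sum ≈ -242.352.

-242.352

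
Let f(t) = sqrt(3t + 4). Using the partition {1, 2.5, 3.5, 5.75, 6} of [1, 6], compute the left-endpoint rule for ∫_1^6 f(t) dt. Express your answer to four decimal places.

Subinterval widths: 1.5, 1, 2.25, 0.25.
Left endpoints: 1, 2.5, 3.5, 5.75.
f(1) ≈ 2.6458, f(2.5) ≈ 3.3912, f(3.5) ≈ 3.8079, f(5.75) ≈ 4.6098.
Sum = Σ Δt_i · f(t_i).
Sum ≈ 17.0800.

17.0800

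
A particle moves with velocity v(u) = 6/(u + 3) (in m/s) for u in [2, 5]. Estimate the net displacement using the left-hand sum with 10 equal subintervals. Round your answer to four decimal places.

Δu = (5 − 2)/10 = 0.3.
Left endpoints: 2, 2.3, 2.6, 2.9, 3.2, 3.5, 3.8, 4.1, 4.4, 4.7.
v(2) = 1.2, v(2.3) = 60/53, v(2.6) = 15/14, v(2.9) = 60/59, v(3.2) = 30/31, v(3.5) = 12/13, v(3.8) = 15/17, v(4.1) = 60/71, v(4.4) = 30/37, v(4.7) = 60/77.
Sum = Δu · [v(2) + v(2.3) + v(2.6) + ...].
Sum ≈ 2.8886.

2.8886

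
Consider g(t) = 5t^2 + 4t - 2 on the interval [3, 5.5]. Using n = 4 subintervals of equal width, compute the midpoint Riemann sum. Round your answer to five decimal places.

Δt = (5.5 − 3)/4 = 0.625.
Midpoints: 3.3125, 3.9375, 4.5625, 5.1875.
g(3.3125) = 66.11328125, g(3.9375) = 91.26953125, g(4.5625) = 120.33203125, g(5.1875) = 153.30078125.
Sum = Δt · [g(3.3125) + g(3.9375) + g(4.5625) + g(5.1875)].
Sum ≈ 269.38477.

269.38477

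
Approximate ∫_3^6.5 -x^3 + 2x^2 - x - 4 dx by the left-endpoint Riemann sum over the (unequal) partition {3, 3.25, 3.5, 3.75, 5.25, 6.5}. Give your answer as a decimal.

Subinterval widths: 0.25, 0.25, 0.25, 1.5, 1.25.
Left endpoints: 3, 3.25, 3.5, 3.75, 5.25.
f(3) = -16, f(3.25) = -20.453125, f(3.5) = -25.875, f(3.75) = -32.359375, f(5.25) = -98.828125.
Sum = Σ Δx_i · f(x_i).
Sum = -187.65625.

-187.65625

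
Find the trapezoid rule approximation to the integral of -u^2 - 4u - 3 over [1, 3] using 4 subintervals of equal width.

-30.75

Δu = (3 − 1)/4 = 0.5.
f(1) = -8, f(1.5) = -11.25, f(2) = -15, f(2.5) = -19.25, f(3) = -24.
T_4 = (Δu/2)·[f(u_0) + 2f(u_1) + 2f(u_2) + 2f(u_3) + f(u_4)].
Sum = -30.75.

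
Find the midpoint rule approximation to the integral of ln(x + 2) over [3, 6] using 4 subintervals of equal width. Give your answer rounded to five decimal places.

5.59010

Δx = (6 − 3)/4 = 0.75.
Midpoints: 3.375, 4.125, 4.875, 5.625.
f(3.375) ≈ 1.68176, f(4.125) ≈ 1.81238, f(4.875) ≈ 1.92789, f(5.625) ≈ 2.03143.
Sum = Δx · [f(3.375) + f(4.125) + f(4.875) + f(5.625)].
Sum ≈ 5.59010.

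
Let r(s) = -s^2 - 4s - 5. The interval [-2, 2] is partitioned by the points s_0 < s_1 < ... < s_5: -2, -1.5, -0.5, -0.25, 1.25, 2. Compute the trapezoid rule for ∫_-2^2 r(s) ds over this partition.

-26.15625

Subinterval widths: 0.5, 1, 0.25, 1.5, 0.75.
r(-2) = -1, r(-1.5) = -1.25, r(-0.5) = -3.25, r(-0.25) = -4.0625, r(1.25) = -11.5625, r(2) = -17.
On each subinterval the trapezoid contributes (Δs_i/2)·[r(s_{i-1}) + r(s_i)].
Sum = -26.15625.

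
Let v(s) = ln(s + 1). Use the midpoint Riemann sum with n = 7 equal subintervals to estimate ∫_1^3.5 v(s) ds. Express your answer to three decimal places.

Δs = (3.5 − 1)/7 = 5/14.
Midpoints: 33/28, 43/28, 53/28, 2.25, 73/28, 83/28, 93/28.
v(33/28) ≈ 0.779, v(43/28) ≈ 0.930, v(53/28) ≈ 1.062, v(2.25) ≈ 1.179, v(73/28) ≈ 1.283, v(83/28) ≈ 1.377, v(93/28) ≈ 1.464.
Sum = Δs · [v(33/28) + v(43/28) + v(53/28) + ...].
Sum ≈ 2.884.

2.884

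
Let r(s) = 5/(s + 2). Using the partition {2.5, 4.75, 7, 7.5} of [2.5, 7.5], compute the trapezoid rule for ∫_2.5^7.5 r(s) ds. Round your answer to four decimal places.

Subinterval widths: 2.25, 2.25, 0.5.
r(2.5) = 10/9, r(4.75) = 20/27, r(7) = 5/9, r(7.5) = 10/19.
On each subinterval the trapezoid contributes (Δs_i/2)·[r(s_{i-1}) + r(s_i)].
Sum ≈ 3.8121.

3.8121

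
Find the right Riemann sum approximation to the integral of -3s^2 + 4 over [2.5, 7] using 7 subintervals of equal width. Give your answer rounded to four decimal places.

Δs = (7 − 2.5)/7 = 9/14.
Right endpoints: 22/7, 53/14, 31/7, 71/14, 40/7, 89/14, 7.
f(22/7) = -1256/49, f(53/14) = -7643/196, f(31/7) = -2687/49, f(71/14) = -14339/196, f(40/7) = -4604/49, f(89/14) = -22979/196, f(7) = -143.
Sum = Δs · [f(22/7) + f(53/14) + f(31/7) + ...].
Sum ≈ -351.5281.

-351.5281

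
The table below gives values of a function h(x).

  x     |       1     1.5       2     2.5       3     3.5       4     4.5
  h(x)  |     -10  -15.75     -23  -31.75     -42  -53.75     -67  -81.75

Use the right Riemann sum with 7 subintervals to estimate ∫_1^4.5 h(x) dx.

Δx = 0.5.
Sum = 0.5·[(-15.75) + (-23) + (-31.75) + (-42) + (-53.75) + (-67) + (-81.75)] = -157.5.

-157.5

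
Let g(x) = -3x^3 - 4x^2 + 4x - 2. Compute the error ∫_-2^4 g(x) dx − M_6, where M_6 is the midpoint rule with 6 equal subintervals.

Exact integral: ∫_-2^4 g(x) dx = -264.
M_6 = -257.5.
Error = -264 − (-257.5) = -6.5.

-6.5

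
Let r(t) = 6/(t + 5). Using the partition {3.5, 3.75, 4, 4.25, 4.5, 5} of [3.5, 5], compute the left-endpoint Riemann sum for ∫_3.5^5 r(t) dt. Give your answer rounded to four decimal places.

Subinterval widths: 0.25, 0.25, 0.25, 0.25, 0.5.
Left endpoints: 3.5, 3.75, 4, 4.25, 4.5.
r(3.5) = 12/17, r(3.75) = 24/35, r(4) = 2/3, r(4.25) = 24/37, r(4.5) = 12/19.
Sum = Σ Δt_i · r(t_i).
Sum ≈ 0.9925.

0.9925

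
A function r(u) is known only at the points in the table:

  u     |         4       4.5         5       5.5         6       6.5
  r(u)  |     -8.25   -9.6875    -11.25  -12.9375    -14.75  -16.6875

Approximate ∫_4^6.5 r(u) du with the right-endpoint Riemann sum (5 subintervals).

-32.65625

Δu = 0.5.
Sum = 0.5·[(-9.6875) + (-11.25) + (-12.9375) + (-14.75) + (-16.6875)] = -32.65625.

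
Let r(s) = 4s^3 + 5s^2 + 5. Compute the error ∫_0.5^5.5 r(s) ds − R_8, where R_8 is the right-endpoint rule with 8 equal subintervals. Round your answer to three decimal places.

Exact integral: ∫_0.5^5.5 r(s) ds ≈ 1217.08333.
R_8 = 1485.1171875.
Error ≈ 1217.08333 − 1485.1171875 ≈ -268.034.

-268.034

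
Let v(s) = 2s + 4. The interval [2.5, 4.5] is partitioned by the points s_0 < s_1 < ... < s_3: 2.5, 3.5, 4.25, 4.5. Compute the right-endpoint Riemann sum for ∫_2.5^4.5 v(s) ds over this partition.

23.625

Subinterval widths: 1, 0.75, 0.25.
Right endpoints: 3.5, 4.25, 4.5.
v(3.5) = 11, v(4.25) = 12.5, v(4.5) = 13.
Sum = Σ Δs_i · v(s_i).
Sum = 23.625.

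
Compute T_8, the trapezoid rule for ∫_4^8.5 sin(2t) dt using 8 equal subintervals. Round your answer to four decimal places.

0.0578

Δt = (8.5 − 4)/8 = 0.5625.
f(4) ≈ 0.9894, f(4.5625) ≈ 0.2953, f(5.125) ≈ -0.7347, f(5.6875) ≈ -0.9289, f(6.25) ≈ -0.0663, f(6.8125) ≈ 0.8717, f(7.375) ≈ 0.8180, f(7.9375) ≈ -0.1663, f(8.5) ≈ -0.9614.
T_8 = (Δt/2)·[f(t_0) + 2f(t_1) + ... + 2f(t_{7}) + f(t_8)].
Sum ≈ 0.0578.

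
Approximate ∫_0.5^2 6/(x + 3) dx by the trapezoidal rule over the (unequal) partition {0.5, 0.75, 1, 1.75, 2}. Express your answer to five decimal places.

Subinterval widths: 0.25, 0.25, 0.75, 0.25.
f(0.5) = 12/7, f(0.75) = 1.6, f(1) = 1.5, f(1.75) = 24/19, f(2) = 1.2.
On each subinterval the trapezoid contributes (Δx_i/2)·[f(x_{i-1}) + f(x_i)].
Sum ≈ 2.14586.

2.14586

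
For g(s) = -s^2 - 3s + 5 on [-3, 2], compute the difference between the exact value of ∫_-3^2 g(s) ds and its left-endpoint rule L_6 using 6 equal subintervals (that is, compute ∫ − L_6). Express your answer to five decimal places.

Exact integral: ∫_-3^2 g(s) ds ≈ 20.8333333.
L_6 ≈ 24.4212963.
Error ≈ 20.8333333 − 24.4212963 ≈ -3.58796.

-3.58796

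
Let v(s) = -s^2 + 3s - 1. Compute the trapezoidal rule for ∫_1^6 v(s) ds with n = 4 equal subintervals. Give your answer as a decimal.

Δs = (6 − 1)/4 = 1.25.
v(1) = 1, v(2.25) = 0.6875, v(3.5) = -2.75, v(4.75) = -9.3125, v(6) = -19.
T_4 = (Δs/2)·[v(s_0) + 2v(s_1) + 2v(s_2) + 2v(s_3) + v(s_4)].
Sum = -25.46875.

-25.46875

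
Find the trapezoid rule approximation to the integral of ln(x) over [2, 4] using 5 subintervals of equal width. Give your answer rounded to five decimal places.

2.15556

Δx = (4 − 2)/5 = 0.4.
f(2) ≈ 0.69315, f(2.4) ≈ 0.87547, f(2.8) ≈ 1.02962, f(3.2) ≈ 1.16315, f(3.6) ≈ 1.28093, f(4) ≈ 1.38629.
T_5 = (Δx/2)·[f(x_0) + 2f(x_1) + ... + 2f(x_{4}) + f(x_5)].
Sum ≈ 2.15556.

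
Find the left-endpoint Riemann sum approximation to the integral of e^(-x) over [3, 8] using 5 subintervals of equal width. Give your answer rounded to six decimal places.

0.078231

Δx = (8 − 3)/5 = 1.
Left endpoints: 3, 4, 5, 6, 7.
f(3) ≈ 0.049787, f(4) ≈ 0.018316, f(5) ≈ 0.006738, f(6) ≈ 0.002479, f(7) ≈ 0.000912.
Sum = Δx · [f(3) + f(4) + f(5) + f(6) + f(7)].
Sum ≈ 0.078231.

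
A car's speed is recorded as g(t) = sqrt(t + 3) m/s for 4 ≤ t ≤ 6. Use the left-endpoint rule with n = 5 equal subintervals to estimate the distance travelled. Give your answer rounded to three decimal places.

Δt = (6 − 4)/5 = 0.4.
Left endpoints: 4, 4.4, 4.8, 5.2, 5.6.
g(4) ≈ 2.646, g(4.4) ≈ 2.720, g(4.8) ≈ 2.793, g(5.2) ≈ 2.864, g(5.6) ≈ 2.933.
Sum = Δt · [g(4) + g(4.4) + g(4.8) + g(5.2) + g(5.6)].
Sum ≈ 5.582.

5.582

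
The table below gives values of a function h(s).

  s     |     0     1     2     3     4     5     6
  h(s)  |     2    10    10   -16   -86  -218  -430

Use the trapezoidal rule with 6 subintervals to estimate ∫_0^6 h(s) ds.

-514

Δs = 1.
T_6 = (1/2)·[2 + 2·10 + 2·10 + 2·(-16) + 2·(-86) + 2·(-218) + (-430)] = -514.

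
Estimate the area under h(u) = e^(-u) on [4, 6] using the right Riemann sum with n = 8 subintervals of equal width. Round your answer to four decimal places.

Δu = (6 − 4)/8 = 0.25.
Right endpoints: 4.25, 4.5, 4.75, 5, 5.25, 5.5, 5.75, 6.
h(4.25) ≈ 0.0143, h(4.5) ≈ 0.0111, h(4.75) ≈ 0.0087, h(5) ≈ 0.0067, h(5.25) ≈ 0.0052, h(5.5) ≈ 0.0041, h(5.75) ≈ 0.0032, h(6) ≈ 0.0025.
Sum = Δu · [h(4.25) + h(4.5) + h(4.75) + ...].
Sum ≈ 0.0139.

0.0139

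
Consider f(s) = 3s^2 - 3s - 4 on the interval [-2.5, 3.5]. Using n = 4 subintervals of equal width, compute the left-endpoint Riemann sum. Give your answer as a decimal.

32.25

Δs = (3.5 − (-2.5))/4 = 1.5.
Left endpoints: -2.5, -1, 0.5, 2.
f(-2.5) = 22.25, f(-1) = 2, f(0.5) = -4.75, f(2) = 2.
Sum = Δs · [f(-2.5) + f(-1) + f(0.5) + f(2)].
Sum = 32.25.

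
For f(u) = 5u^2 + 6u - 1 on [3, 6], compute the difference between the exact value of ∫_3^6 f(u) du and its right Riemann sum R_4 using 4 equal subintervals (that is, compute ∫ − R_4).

Exact integral: ∫_3^6 f(u) du = 393.
R_4 = 451.78125.
Error = 393 − 451.78125 = -58.78125.

-58.78125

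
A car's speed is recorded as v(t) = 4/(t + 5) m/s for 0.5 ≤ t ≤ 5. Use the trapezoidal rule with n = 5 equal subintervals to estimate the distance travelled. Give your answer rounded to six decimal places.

Δt = (5 − 0.5)/5 = 0.9.
v(0.5) = 8/11, v(1.4) = 0.625, v(2.3) = 40/73, v(3.2) = 20/41, v(4.1) = 40/91, v(5) = 0.4.
T_5 = (Δt/2)·[v(t_0) + 2v(t_1) + ... + 2v(t_{4}) + v(t_5)].
Sum ≈ 2.397552.

2.397552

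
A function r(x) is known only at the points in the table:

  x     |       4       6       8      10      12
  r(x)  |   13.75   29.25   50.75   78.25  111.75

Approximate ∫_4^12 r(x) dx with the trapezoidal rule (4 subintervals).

442

Δx = 2.
T_4 = (2/2)·[13.75 + 2·29.25 + 2·50.75 + 2·78.25 + 111.75] = 442.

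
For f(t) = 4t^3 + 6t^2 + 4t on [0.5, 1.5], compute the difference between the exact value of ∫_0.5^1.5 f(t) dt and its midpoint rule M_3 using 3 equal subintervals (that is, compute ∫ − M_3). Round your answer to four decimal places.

0.1667

Exact integral: ∫_0.5^1.5 f(t) dt = 15.5.
M_3 ≈ 15.333333.
Error ≈ 15.5 − 15.333333 ≈ 0.1667.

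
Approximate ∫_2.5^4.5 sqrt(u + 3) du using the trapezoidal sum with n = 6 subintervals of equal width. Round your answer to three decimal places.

5.094

Δu = (4.5 − 2.5)/6 = 1/3.
f(2.5) ≈ 2.345, f(17/6) ≈ 2.415, f(19/6) ≈ 2.483, f(3.5) ≈ 2.550, f(23/6) ≈ 2.614, f(25/6) ≈ 2.677, f(4.5) ≈ 2.739.
T_6 = (Δu/2)·[f(u_0) + 2f(u_1) + ... + 2f(u_{5}) + f(u_6)].
Sum ≈ 5.094.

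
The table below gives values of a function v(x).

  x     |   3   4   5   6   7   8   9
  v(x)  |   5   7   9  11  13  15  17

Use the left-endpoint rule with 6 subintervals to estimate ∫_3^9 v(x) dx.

60

Δx = 1.
Sum = 1·[5 + 7 + 9 + 11 + 13 + 15] = 60.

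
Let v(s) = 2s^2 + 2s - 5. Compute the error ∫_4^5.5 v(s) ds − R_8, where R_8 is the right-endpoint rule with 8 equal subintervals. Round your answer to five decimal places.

Exact integral: ∫_4^5.5 v(s) ds = 75.
R_8 ≈ 77.9707031.
Error ≈ 75 − 77.9707031 ≈ -2.97070.

-2.97070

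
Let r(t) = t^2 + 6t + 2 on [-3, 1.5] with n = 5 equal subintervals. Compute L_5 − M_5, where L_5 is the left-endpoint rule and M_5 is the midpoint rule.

-8.20125

L_5 = -9.63.
M_5 = -1.42875.
L_5 − M_5 = -8.20125.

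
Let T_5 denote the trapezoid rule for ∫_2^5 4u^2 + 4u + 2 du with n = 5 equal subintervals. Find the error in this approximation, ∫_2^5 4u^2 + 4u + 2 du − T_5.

Exact integral: ∫_2^5 f(u) du = 204.
T_5 = 204.72.
Error = 204 − 204.72 = -0.72.

-0.72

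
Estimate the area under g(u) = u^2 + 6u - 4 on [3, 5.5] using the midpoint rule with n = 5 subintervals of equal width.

100.15625

Δu = (5.5 − 3)/5 = 0.5.
Midpoints: 3.25, 3.75, 4.25, 4.75, 5.25.
g(3.25) = 26.0625, g(3.75) = 32.5625, g(4.25) = 39.5625, g(4.75) = 47.0625, g(5.25) = 55.0625.
Sum = Δu · [g(3.25) + g(3.75) + g(4.25) + g(4.75) + g(5.25)].
Sum = 100.15625.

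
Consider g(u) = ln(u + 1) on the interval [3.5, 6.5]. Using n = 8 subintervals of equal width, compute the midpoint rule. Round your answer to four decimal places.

Δu = (6.5 − 3.5)/8 = 0.375.
Midpoints: 3.6875, 4.0625, 4.4375, 4.8125, 5.1875, 5.5625, 5.9375, 6.3125.
g(3.6875) ≈ 1.5449, g(4.0625) ≈ 1.6219, g(4.4375) ≈ 1.6933, g(4.8125) ≈ 1.7600, g(5.1875) ≈ 1.8225, g(5.5625) ≈ 1.8814, g(5.9375) ≈ 1.9369, g(6.3125) ≈ 1.9896.
Sum = Δu · [g(3.6875) + g(4.0625) + g(4.4375) + ...].
Sum ≈ 5.3439.

5.3439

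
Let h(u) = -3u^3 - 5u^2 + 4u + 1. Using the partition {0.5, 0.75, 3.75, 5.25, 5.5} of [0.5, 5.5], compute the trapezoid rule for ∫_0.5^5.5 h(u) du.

-1037.71875

Subinterval widths: 0.25, 3, 1.5, 0.25.
h(0.5) = 1.375, h(0.75) = -0.078125, h(3.75) = -212.515625, h(5.25) = -549.921875, h(5.5) = -627.375.
On each subinterval the trapezoid contributes (Δu_i/2)·[h(u_{i-1}) + h(u_i)].
Sum = -1037.71875.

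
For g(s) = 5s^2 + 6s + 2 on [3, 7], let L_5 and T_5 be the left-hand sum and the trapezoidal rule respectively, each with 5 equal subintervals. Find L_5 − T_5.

-89.6

L_5 = 567.2.
T_5 = 656.8.
L_5 − T_5 = -89.6.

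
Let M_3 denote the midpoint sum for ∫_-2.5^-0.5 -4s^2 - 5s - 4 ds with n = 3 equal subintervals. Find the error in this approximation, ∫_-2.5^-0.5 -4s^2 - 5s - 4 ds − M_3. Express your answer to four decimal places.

-0.2963

Exact integral: ∫_-2.5^-0.5 f(s) ds ≈ -13.666667.
M_3 ≈ -13.370370.
Error ≈ -13.666667 − (-13.370370) ≈ -0.2963.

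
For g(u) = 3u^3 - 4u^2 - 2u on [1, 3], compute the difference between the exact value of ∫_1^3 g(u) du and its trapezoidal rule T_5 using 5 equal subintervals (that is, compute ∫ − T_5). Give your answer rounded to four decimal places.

Exact integral: ∫_1^3 g(u) du ≈ 17.333333.
T_5 = 18.08.
Error ≈ 17.333333 − 18.08 ≈ -0.7467.

-0.7467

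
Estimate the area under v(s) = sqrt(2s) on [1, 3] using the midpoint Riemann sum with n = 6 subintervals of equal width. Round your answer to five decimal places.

3.95755

Δs = (3 − 1)/6 = 1/3.
Midpoints: 7/6, 1.5, 11/6, 13/6, 2.5, 17/6.
v(7/6) ≈ 1.52753, v(1.5) ≈ 1.73205, v(11/6) ≈ 1.91485, v(13/6) ≈ 2.08167, v(2.5) ≈ 2.23607, v(17/6) ≈ 2.38048.
Sum = Δs · [v(7/6) + v(1.5) + v(11/6) + ...].
Sum ≈ 3.95755.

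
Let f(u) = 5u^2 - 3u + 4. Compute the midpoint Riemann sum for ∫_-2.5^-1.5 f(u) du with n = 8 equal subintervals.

30.41015625

Δu = (-1.5 − (-2.5))/8 = 0.125.
Midpoints: -2.4375, -2.3125, -2.1875, -2.0625, -1.9375, -1.8125, -1.6875, -1.5625.
f(-2.4375) = 41.01953125, f(-2.3125) = 37.67578125, f(-2.1875) = 34.48828125, f(-2.0625) = 31.45703125, f(-1.9375) = 28.58203125, f(-1.8125) = 25.86328125, f(-1.6875) = 23.30078125, f(-1.5625) = 20.89453125.
Sum = Δu · [f(-2.4375) + f(-2.3125) + f(-2.1875) + ...].
Sum = 30.41015625.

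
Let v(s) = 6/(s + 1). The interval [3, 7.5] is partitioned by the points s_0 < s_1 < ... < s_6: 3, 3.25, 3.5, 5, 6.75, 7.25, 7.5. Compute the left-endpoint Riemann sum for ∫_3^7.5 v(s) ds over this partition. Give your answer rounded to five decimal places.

Subinterval widths: 0.25, 0.25, 1.5, 1.75, 0.5, 0.25.
Left endpoints: 3, 3.25, 3.5, 5, 6.75, 7.25.
v(3) = 1.5, v(3.25) = 24/17, v(3.5) = 4/3, v(5) = 1, v(6.75) = 24/31, v(7.25) = 8/11.
Sum = Σ Δs_i · v(s_i).
Sum ≈ 5.04686.

5.04686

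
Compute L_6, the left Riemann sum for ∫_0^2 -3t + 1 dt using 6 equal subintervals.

-3

Δt = (2 − 0)/6 = 1/3.
Left endpoints: 0, 1/3, 2/3, 1, 4/3, 5/3.
f(0) = 1, f(1/3) = 0, f(2/3) = -1, f(1) = -2, f(4/3) = -3, f(5/3) = -4.
Sum = Δt · [f(0) + f(1/3) + f(2/3) + ...].
Sum = -3.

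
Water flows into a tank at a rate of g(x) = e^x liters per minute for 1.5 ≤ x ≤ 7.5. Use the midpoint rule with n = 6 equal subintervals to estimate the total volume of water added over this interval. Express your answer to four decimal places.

1730.5479

Δx = (7.5 − 1.5)/6 = 1.
Midpoints: 2, 3, 4, 5, 6, 7.
g(2) ≈ 7.3891, g(3) ≈ 20.0855, g(4) ≈ 54.5982, g(5) ≈ 148.4132, g(6) ≈ 403.4288, g(7) ≈ 1096.6332.
Sum = Δx · [g(2) + g(3) + g(4) + ...].
Sum ≈ 1730.5479.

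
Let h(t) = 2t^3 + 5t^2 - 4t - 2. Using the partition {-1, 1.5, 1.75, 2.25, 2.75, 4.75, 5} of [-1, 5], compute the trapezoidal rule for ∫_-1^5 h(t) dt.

516.4921875

Subinterval widths: 2.5, 0.25, 0.5, 0.5, 2, 0.25.
h(-1) = 5, h(1.5) = 10, h(1.75) = 17.03125, h(2.25) = 37.09375, h(2.75) = 66.40625, h(4.75) = 306.15625, h(5) = 353.
On each subinterval the trapezoid contributes (Δt_i/2)·[h(t_{i-1}) + h(t_i)].
Sum = 516.4921875.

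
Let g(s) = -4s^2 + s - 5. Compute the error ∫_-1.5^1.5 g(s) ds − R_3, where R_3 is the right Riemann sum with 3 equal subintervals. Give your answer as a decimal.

0.5

Exact integral: ∫_-1.5^1.5 g(s) ds = -24.
R_3 = -24.5.
Error = -24 − (-24.5) = 0.5.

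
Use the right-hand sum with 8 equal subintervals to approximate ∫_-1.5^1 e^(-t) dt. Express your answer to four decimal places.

3.5045

Δt = (1 − (-1.5))/8 = 0.3125.
Right endpoints: -1.1875, -0.875, -0.5625, -0.25, 0.0625, 0.375, 0.6875, 1.
f(-1.1875) ≈ 3.2789, f(-0.875) ≈ 2.3989, f(-0.5625) ≈ 1.7551, f(-0.25) ≈ 1.2840, f(0.0625) ≈ 0.9394, f(0.375) ≈ 0.6873, f(0.6875) ≈ 0.5028, f(1) ≈ 0.3679.
Sum = Δt · [f(-1.1875) + f(-0.875) + f(-0.5625) + ...].
Sum ≈ 3.5045.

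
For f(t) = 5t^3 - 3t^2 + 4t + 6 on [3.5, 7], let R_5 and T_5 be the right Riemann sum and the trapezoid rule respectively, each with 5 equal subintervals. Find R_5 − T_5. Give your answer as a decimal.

R_5 = 3121.23.
T_5 = 2629.69875.
R_5 − T_5 = 491.53125.

491.53125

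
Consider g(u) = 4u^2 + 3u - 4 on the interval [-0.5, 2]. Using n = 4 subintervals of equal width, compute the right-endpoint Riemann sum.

14.140625

Δu = (2 − (-0.5))/4 = 0.625.
Right endpoints: 0.125, 0.75, 1.375, 2.
g(0.125) = -3.5625, g(0.75) = 0.5, g(1.375) = 7.6875, g(2) = 18.
Sum = Δu · [g(0.125) + g(0.75) + g(1.375) + g(2)].
Sum = 14.140625.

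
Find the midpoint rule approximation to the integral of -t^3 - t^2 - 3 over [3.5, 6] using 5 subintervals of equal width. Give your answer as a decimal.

-350.8984375

Δt = (6 − 3.5)/5 = 0.5.
Midpoints: 3.75, 4.25, 4.75, 5.25, 5.75.
f(3.75) = -69.796875, f(4.25) = -97.828125, f(4.75) = -132.734375, f(5.25) = -175.265625, f(5.75) = -226.171875.
Sum = Δt · [f(3.75) + f(4.25) + f(4.75) + f(5.25) + f(5.75)].
Sum = -350.8984375.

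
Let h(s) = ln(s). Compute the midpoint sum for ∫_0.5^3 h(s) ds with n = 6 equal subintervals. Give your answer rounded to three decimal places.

1.154

Δs = (3 − 0.5)/6 = 5/12.
Midpoints: 17/24, 1.125, 37/24, 47/24, 2.375, 67/24.
h(17/24) ≈ -0.345, h(1.125) ≈ 0.118, h(37/24) ≈ 0.433, h(47/24) ≈ 0.672, h(2.375) ≈ 0.865, h(67/24) ≈ 1.027.
Sum = Δs · [h(17/24) + h(1.125) + h(37/24) + ...].
Sum ≈ 1.154.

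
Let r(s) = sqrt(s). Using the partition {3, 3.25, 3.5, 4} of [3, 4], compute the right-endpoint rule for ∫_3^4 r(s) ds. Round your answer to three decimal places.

Subinterval widths: 0.25, 0.25, 0.5.
Right endpoints: 3.25, 3.5, 4.
r(3.25) ≈ 1.803, r(3.5) ≈ 1.871, r(4) ≈ 2.000.
Sum = Σ Δs_i · r(s_i).
Sum ≈ 1.918.

1.918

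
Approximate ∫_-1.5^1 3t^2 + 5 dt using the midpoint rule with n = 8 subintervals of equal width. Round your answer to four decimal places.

Δt = (1 − (-1.5))/8 = 0.3125.
Midpoints: -1.34375, -1.03125, -0.71875, -0.40625, -0.09375, 0.21875, 0.53125, 0.84375.
f(-1.34375) = 10667/1024, f(-1.03125) = 8387/1024, f(-0.71875) = 6707/1024, f(-0.40625) = 5627/1024, f(-0.09375) = 5147/1024, f(0.21875) = 5267/1024, f(0.53125) = 5987/1024, f(0.84375) = 7307/1024.
Sum = Δt · [f(-1.34375) + f(-1.03125) + f(-0.71875) + ...].
Sum ≈ 16.8140.

16.8140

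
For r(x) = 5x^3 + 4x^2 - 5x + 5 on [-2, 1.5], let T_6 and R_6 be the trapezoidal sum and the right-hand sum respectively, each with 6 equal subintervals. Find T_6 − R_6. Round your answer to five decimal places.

T_6 ≈ 23.4194155.
R_6 ≈ 32.8621238.
T_6 − R_6 ≈ -9.44271.

-9.44271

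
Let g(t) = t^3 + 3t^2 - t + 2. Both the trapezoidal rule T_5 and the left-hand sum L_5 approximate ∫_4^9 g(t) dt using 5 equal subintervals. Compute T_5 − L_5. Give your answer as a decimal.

427.5

T_5 = 2237.5.
L_5 = 1810.
T_5 − L_5 = 427.5.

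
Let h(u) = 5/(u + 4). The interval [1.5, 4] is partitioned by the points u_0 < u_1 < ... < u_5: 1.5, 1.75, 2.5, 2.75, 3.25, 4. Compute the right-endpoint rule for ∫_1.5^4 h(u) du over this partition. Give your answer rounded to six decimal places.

1.793077

Subinterval widths: 0.25, 0.75, 0.25, 0.5, 0.75.
Right endpoints: 1.75, 2.5, 2.75, 3.25, 4.
h(1.75) = 20/23, h(2.5) = 10/13, h(2.75) = 20/27, h(3.25) = 20/29, h(4) = 0.625.
Sum = Σ Δu_i · h(u_i).
Sum ≈ 1.793077.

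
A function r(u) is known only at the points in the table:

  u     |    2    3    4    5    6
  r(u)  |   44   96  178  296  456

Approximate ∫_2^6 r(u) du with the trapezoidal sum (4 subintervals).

820

Δu = 1.
T_4 = (1/2)·[44 + 2·96 + 2·178 + 2·296 + 456] = 820.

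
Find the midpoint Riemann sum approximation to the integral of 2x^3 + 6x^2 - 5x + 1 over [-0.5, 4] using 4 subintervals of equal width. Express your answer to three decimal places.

Δx = (4 − (-0.5))/4 = 1.125.
Midpoints: 0.0625, 1.1875, 2.3125, 3.4375.
f(0.0625) = 1457/2048, f(1.1875) = 14075/2048, f(2.3125) = 94733/2048, f(3.4375) = 278423/2048.
Sum = Δx · [f(0.0625) + f(1.1875) + f(2.3125) + f(3.4375)].
Sum ≈ 213.513.

213.513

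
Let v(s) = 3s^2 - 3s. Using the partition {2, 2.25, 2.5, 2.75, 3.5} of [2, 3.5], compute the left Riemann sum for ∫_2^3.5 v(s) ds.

Subinterval widths: 0.25, 0.25, 0.25, 0.75.
Left endpoints: 2, 2.25, 2.5, 2.75.
v(2) = 6, v(2.25) = 8.4375, v(2.5) = 11.25, v(2.75) = 14.4375.
Sum = Σ Δs_i · v(s_i).
Sum = 17.25.

17.25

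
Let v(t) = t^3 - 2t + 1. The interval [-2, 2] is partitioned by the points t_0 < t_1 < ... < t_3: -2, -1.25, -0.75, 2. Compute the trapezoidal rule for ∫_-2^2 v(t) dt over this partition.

10.09375

Subinterval widths: 0.75, 0.5, 2.75.
v(-2) = -3, v(-1.25) = 1.546875, v(-0.75) = 2.078125, v(2) = 5.
On each subinterval the trapezoid contributes (Δt_i/2)·[v(t_{i-1}) + v(t_i)].
Sum = 10.09375.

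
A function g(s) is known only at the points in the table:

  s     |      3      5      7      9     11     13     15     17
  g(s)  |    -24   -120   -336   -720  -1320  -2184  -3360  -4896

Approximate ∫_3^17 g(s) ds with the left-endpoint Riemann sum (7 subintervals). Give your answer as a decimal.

-16128

Δs = 2.
Sum = 2·[(-24) + (-120) + (-336) + (-720) + (-1320) + (-2184) + (-3360)] = -16128.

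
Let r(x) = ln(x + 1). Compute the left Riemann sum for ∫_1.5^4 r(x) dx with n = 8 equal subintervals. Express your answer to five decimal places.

Δx = (4 − 1.5)/8 = 0.3125.
Left endpoints: 1.5, 1.8125, 2.125, 2.4375, 2.75, 3.0625, 3.375, 3.6875.
r(1.5) ≈ 0.91629, r(1.8125) ≈ 1.03407, r(2.125) ≈ 1.13943, r(2.4375) ≈ 1.23474, r(2.75) ≈ 1.32176, r(3.0625) ≈ 1.40180, r(3.375) ≈ 1.47591, r(3.6875) ≈ 1.54490.
Sum = Δx · [r(1.5) + r(1.8125) + r(2.125) + ...].
Sum ≈ 3.14653.

3.14653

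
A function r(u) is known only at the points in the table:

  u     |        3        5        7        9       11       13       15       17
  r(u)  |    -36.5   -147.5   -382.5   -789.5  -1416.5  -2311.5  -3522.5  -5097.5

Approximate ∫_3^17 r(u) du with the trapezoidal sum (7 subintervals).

-22274

Δu = 2.
T_7 = (2/2)·[(-36.5) + 2·(-147.5) + 2·(-382.5) + 2·(-789.5) + 2·(-1416.5) + 2·(-2311.5) + 2·(-3522.5) + (-5097.5)] = -22274.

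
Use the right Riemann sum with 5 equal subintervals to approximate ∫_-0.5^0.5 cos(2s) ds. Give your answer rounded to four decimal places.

0.8302

Δs = (0.5 − (-0.5))/5 = 0.2.
Right endpoints: -0.3, -0.1, 0.1, 0.3, 0.5.
f(-0.3) ≈ 0.8253, f(-0.1) ≈ 0.9801, f(0.1) ≈ 0.9801, f(0.3) ≈ 0.8253, f(0.5) ≈ 0.5403.
Sum = Δs · [f(-0.3) + f(-0.1) + f(0.1) + f(0.3) + f(0.5)].
Sum ≈ 0.8302.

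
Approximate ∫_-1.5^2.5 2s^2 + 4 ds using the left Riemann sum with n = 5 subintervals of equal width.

Δs = (2.5 − (-1.5))/5 = 0.8.
Left endpoints: -1.5, -0.7, 0.1, 0.9, 1.7.
f(-1.5) = 8.5, f(-0.7) = 4.98, f(0.1) = 4.02, f(0.9) = 5.62, f(1.7) = 9.78.
Sum = Δs · [f(-1.5) + f(-0.7) + f(0.1) + f(0.9) + f(1.7)].
Sum = 26.32.

26.32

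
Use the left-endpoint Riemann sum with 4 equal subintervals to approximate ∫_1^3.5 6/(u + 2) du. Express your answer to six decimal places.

Δu = (3.5 − 1)/4 = 0.625.
Left endpoints: 1, 1.625, 2.25, 2.875.
f(1) = 2, f(1.625) = 48/29, f(2.25) = 24/17, f(2.875) = 16/13.
Sum = Δu · [f(1) + f(1.625) + f(2.25) + f(2.875)].
Sum ≈ 3.936066.

3.936066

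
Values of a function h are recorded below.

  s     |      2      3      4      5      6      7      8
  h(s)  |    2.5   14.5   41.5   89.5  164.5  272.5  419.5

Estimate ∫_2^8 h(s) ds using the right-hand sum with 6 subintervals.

1002

Δs = 1.
Sum = 1·[14.5 + 41.5 + 89.5 + 164.5 + 272.5 + 419.5] = 1002.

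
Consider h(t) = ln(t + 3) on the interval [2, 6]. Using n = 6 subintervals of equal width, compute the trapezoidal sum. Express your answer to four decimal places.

7.7245

Δt = (6 − 2)/6 = 2/3.
h(2) ≈ 1.6094, h(8/3) ≈ 1.7346, h(10/3) ≈ 1.8458, h(4) ≈ 1.9459, h(14/3) ≈ 2.0369, h(16/3) ≈ 2.1203, h(6) ≈ 2.1972.
T_6 = (Δt/2)·[h(t_0) + 2h(t_1) + ... + 2h(t_{5}) + h(t_6)].
Sum ≈ 7.7245.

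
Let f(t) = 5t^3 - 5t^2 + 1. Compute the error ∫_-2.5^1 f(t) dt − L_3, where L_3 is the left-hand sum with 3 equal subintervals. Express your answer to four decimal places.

Exact integral: ∫_-2.5^1 f(t) dt ≈ -71.786458.
L_3 ≈ -148.490741.
Error ≈ -71.786458 − (-148.490741) ≈ 76.7043.

76.7043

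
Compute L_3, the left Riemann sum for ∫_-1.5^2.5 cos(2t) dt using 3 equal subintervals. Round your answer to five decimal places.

Δt = (2.5 − (-1.5))/3 = 4/3.
Left endpoints: -1.5, -1/6, 7/6.
f(-1.5) ≈ -0.98999, f(-1/6) ≈ 0.94496, f(7/6) ≈ -0.69076.
Sum = Δt · [f(-1.5) + f(-1/6) + f(7/6)].
Sum ≈ -0.98106.

-0.98106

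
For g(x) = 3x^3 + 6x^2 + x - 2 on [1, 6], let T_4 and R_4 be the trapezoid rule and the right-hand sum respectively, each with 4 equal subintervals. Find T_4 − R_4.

-537.5

T_4 = 1457.578125.
R_4 = 1995.078125.
T_4 − R_4 = -537.5.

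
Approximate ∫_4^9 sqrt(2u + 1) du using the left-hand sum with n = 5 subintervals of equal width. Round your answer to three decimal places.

17.918

Δu = (9 − 4)/5 = 1.
Left endpoints: 4, 5, 6, 7, 8.
f(4) ≈ 3.000, f(5) ≈ 3.317, f(6) ≈ 3.606, f(7) ≈ 3.873, f(8) ≈ 4.123.
Sum = Δu · [f(4) + f(5) + f(6) + f(7) + f(8)].
Sum ≈ 17.918.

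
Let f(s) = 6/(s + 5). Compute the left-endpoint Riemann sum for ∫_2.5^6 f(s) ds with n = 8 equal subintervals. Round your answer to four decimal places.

Δs = (6 − 2.5)/8 = 0.4375.
Left endpoints: 2.5, 2.9375, 3.375, 3.8125, 4.25, 4.6875, 5.125, 5.5625.
f(2.5) = 0.8, f(2.9375) = 96/127, f(3.375) = 48/67, f(3.8125) = 32/47, f(4.25) = 24/37, f(4.6875) = 96/155, f(5.125) = 16/27, f(5.5625) = 96/169.
Sum = Δs · [f(2.5) + f(2.9375) + f(3.375) + ...].
Sum ≈ 2.3545.

2.3545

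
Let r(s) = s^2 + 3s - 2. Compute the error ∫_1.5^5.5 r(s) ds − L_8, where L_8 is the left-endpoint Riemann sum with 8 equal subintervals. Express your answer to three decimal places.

9.833

Exact integral: ∫_1.5^5.5 r(s) ds ≈ 88.33333.
L_8 = 78.5.
Error ≈ 88.33333 − 78.5 ≈ 9.833.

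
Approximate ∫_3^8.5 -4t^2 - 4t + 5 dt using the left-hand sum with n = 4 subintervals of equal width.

-699.703125

Δt = (8.5 − 3)/4 = 1.375.
Left endpoints: 3, 4.375, 5.75, 7.125.
f(3) = -43, f(4.375) = -89.0625, f(5.75) = -150.25, f(7.125) = -226.5625.
Sum = Δt · [f(3) + f(4.375) + f(5.75) + f(7.125)].
Sum = -699.703125.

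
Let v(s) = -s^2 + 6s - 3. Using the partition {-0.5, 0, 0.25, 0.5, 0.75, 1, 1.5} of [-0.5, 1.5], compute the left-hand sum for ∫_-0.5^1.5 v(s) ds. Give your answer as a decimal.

Subinterval widths: 0.5, 0.25, 0.25, 0.25, 0.25, 0.5.
Left endpoints: -0.5, 0, 0.25, 0.5, 0.75, 1.
v(-0.5) = -6.25, v(0) = -3, v(0.25) = -1.5625, v(0.5) = -0.25, v(0.75) = 0.9375, v(1) = 2.
Sum = Σ Δs_i · v(s_i).
Sum = -3.09375.

-3.09375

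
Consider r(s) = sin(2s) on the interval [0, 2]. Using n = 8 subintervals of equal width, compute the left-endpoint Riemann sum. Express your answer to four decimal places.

Δs = (2 − 0)/8 = 0.25.
Left endpoints: 0, 0.25, 0.5, 0.75, 1, 1.25, 1.5, 1.75.
r(0) ≈ 0.0000, r(0.25) ≈ 0.4794, r(0.5) ≈ 0.8415, r(0.75) ≈ 0.9975, r(1) ≈ 0.9093, r(1.25) ≈ 0.5985, r(1.5) ≈ 0.1411, r(1.75) ≈ -0.3508.
Sum = Δs · [r(0) + r(0.25) + r(0.5) + ...].
Sum ≈ 0.9041.

0.9041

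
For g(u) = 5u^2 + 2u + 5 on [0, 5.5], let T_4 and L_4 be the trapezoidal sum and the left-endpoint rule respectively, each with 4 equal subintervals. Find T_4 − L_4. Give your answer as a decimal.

T_4 = 343.70703125.
L_4 = 232.16015625.
T_4 − L_4 = 111.546875.

111.546875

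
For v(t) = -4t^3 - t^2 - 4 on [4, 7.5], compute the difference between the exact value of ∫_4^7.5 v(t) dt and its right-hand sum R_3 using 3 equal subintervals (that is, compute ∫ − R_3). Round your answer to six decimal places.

Exact integral: ∫_4^7.5 v(t) dt ≈ -3041.35416667.
R_3 ≈ -3955.45370370.
Error ≈ -3041.35416667 − (-3955.45370370) ≈ 914.099537.

914.099537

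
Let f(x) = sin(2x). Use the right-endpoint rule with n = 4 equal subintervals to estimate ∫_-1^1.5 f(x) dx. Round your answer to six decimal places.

Δx = (1.5 − (-1))/4 = 0.625.
Right endpoints: -0.375, 0.25, 0.875, 1.5.
f(-0.375) ≈ -0.681639, f(0.25) ≈ 0.479426, f(0.875) ≈ 0.983986, f(1.5) ≈ 0.141120.
Sum = Δx · [f(-0.375) + f(0.25) + f(0.875) + f(1.5)].
Sum ≈ 0.576808.

0.576808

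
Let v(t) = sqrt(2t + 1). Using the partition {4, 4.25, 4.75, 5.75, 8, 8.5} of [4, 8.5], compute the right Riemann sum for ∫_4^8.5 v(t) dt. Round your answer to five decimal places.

Subinterval widths: 0.25, 0.5, 1, 2.25, 0.5.
Right endpoints: 4.25, 4.75, 5.75, 8, 8.5.
v(4.25) ≈ 3.08221, v(4.75) ≈ 3.24037, v(5.75) ≈ 3.53553, v(8) ≈ 4.12311, v(8.5) ≈ 4.24264.
Sum = Σ Δt_i · v(t_i).
Sum ≈ 17.32458.

17.32458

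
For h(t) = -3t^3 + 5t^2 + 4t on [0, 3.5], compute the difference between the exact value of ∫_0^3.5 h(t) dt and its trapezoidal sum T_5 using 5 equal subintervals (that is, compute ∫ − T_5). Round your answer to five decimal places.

Exact integral: ∫_0^3.5 h(t) dt ≈ -16.5885417.
T_5 = -19.66125.
Error ≈ -16.5885417 − (-19.66125) ≈ 3.07271.

3.07271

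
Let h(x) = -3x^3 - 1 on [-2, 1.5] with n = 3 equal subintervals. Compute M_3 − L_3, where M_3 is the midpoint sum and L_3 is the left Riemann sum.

M_3 ≈ 3.80989583.
L_3 ≈ 26.39583333.
M_3 − L_3 = -22.5859375.

-22.5859375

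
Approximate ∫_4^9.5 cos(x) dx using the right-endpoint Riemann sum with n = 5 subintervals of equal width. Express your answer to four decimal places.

0.4226

Δx = (9.5 − 4)/5 = 1.1.
Right endpoints: 5.1, 6.2, 7.3, 8.4, 9.5.
f(5.1) ≈ 0.3780, f(6.2) ≈ 0.9965, f(7.3) ≈ 0.5261, f(8.4) ≈ -0.5193, f(9.5) ≈ -0.9972.
Sum = Δx · [f(5.1) + f(6.2) + f(7.3) + f(8.4) + f(9.5)].
Sum ≈ 0.4226.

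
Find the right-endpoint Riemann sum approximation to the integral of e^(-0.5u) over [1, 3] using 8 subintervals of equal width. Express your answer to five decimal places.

Δu = (3 − 1)/8 = 0.25.
Right endpoints: 1.25, 1.5, 1.75, 2, 2.25, 2.5, 2.75, 3.
f(1.25) ≈ 0.53526, f(1.5) ≈ 0.47237, f(1.75) ≈ 0.41686, f(2) ≈ 0.36788, f(2.25) ≈ 0.32465, f(2.5) ≈ 0.28650, f(2.75) ≈ 0.25284, f(3) ≈ 0.22313.
Sum = Δu · [f(1.25) + f(1.5) + f(1.75) + ...].
Sum ≈ 0.71987.

0.71987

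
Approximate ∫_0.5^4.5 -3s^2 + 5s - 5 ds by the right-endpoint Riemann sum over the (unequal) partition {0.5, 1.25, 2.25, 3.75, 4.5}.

-86.609375

Subinterval widths: 0.75, 1, 1.5, 0.75.
Right endpoints: 1.25, 2.25, 3.75, 4.5.
f(1.25) = -3.4375, f(2.25) = -8.9375, f(3.75) = -28.4375, f(4.5) = -43.25.
Sum = Σ Δs_i · f(s_i).
Sum = -86.609375.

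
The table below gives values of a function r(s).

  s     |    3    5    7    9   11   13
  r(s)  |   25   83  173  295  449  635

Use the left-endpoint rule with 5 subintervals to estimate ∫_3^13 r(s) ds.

Δs = 2.
Sum = 2·[25 + 83 + 173 + 295 + 449] = 2050.

2050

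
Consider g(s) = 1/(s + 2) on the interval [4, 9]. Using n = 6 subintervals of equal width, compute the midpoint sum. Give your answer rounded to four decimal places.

0.6056

Δs = (9 − 4)/6 = 5/6.
Midpoints: 53/12, 5.25, 73/12, 83/12, 7.75, 103/12.
g(53/12) = 12/77, g(5.25) = 4/29, g(73/12) = 12/97, g(83/12) = 12/107, g(7.75) = 4/39, g(103/12) = 12/127.
Sum = Δs · [g(53/12) + g(5.25) + g(73/12) + ...].
Sum ≈ 0.6056.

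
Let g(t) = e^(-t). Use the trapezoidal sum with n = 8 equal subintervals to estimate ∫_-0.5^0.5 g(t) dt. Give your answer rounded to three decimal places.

Δt = (0.5 − (-0.5))/8 = 0.125.
g(-0.5) ≈ 1.649, g(-0.375) ≈ 1.455, g(-0.25) ≈ 1.284, g(-0.125) ≈ 1.133, g(0) ≈ 1.000, g(0.125) ≈ 0.882, g(0.25) ≈ 0.779, g(0.375) ≈ 0.687, g(0.5) ≈ 0.607.
T_8 = (Δt/2)·[g(t_0) + 2g(t_1) + ... + 2g(t_{7}) + g(t_8)].
Sum ≈ 1.044.

1.044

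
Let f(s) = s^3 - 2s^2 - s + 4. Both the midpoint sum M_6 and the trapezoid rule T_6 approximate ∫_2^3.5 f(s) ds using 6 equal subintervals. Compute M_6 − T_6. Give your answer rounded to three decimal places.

-0.146

M_6 ≈ 12.09180.
T_6 = 12.23828125.
M_6 − T_6 ≈ -0.146.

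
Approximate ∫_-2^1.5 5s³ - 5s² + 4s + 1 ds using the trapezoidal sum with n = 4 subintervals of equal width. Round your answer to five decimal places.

Δs = (1.5 − (-2))/4 = 0.875.
f(-2) = -67, f(-1.125) = -8677/512, f(-0.25) = -0.390625, f(0.625) = 1417/512, f(1.5) = 12.625.
T_4 = (Δs/2)·[f(s_0) + 2f(s_1) + 2f(s_2) + 2f(s_3) + f(s_4)].
Sum ≈ -36.53809.

-36.53809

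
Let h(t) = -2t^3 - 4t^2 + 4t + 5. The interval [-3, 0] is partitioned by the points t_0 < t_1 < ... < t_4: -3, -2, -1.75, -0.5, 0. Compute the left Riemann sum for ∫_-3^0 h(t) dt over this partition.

Subinterval widths: 1, 0.25, 1.25, 0.5.
Left endpoints: -3, -2, -1.75, -0.5.
h(-3) = 11, h(-2) = -3, h(-1.75) = -3.53125, h(-0.5) = 2.25.
Sum = Σ Δt_i · h(t_i).
Sum = 6.9609375.

6.9609375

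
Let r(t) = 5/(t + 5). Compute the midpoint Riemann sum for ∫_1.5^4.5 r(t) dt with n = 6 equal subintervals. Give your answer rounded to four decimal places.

1.8968

Δt = (4.5 − 1.5)/6 = 0.5.
Midpoints: 1.75, 2.25, 2.75, 3.25, 3.75, 4.25.
r(1.75) = 20/27, r(2.25) = 20/29, r(2.75) = 20/31, r(3.25) = 20/33, r(3.75) = 4/7, r(4.25) = 20/37.
Sum = Δt · [r(1.75) + r(2.25) + r(2.75) + ...].
Sum ≈ 1.8968.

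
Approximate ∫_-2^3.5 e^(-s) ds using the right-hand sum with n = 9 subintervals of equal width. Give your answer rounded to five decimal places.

5.33792

Δs = (3.5 − (-2))/9 = 11/18.
Right endpoints: -25/18, -7/9, -1/6, 4/9, 19/18, 5/3, 41/18, 26/9, 3.5.
f(-25/18) ≈ 4.01039, f(-7/9) ≈ 2.17663, f(-1/6) ≈ 1.18136, f(4/9) ≈ 0.64118, f(19/18) ≈ 0.34800, f(5/3) ≈ 0.18888, f(41/18) ≈ 0.10251, f(26/9) ≈ 0.05564, f(3.5) ≈ 0.03020.
Sum = Δs · [f(-25/18) + f(-7/9) + f(-1/6) + ...].
Sum ≈ 5.33792.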